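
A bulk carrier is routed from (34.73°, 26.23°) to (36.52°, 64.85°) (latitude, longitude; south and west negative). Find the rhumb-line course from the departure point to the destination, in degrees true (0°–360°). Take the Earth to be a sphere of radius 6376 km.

86.7°

Meridional parts: M(φ₁)=+0.6471, M(φ₂)=+0.6855 → ΔM = +0.0384;  Δλ = +0.6740 rad
tan C = Δλ / ΔM = +17.5361 → C = 86.74°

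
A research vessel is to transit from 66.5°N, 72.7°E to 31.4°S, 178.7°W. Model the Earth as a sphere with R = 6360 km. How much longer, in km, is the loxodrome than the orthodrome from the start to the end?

Great circle: cos σ = sin φ₁ sin φ₂ + cos φ₁ cos φ₂ cos Δλ,  σ = 2.1973 rad → d_gc = 13975.1 km
Rhumb line: Δψ = -2.1479, q = Δφ/Δψ = 0.7955, d_rh = R√(Δφ²+q²Δλ²) = 14493.3 km
Excess = 14493.3 − 13975.1 = 518.2 ≈ 518 km

518 km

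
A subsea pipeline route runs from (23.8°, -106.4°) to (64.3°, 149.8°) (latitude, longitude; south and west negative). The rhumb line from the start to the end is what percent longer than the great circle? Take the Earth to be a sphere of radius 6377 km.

Great circle: σ = 1.2985 rad → d_gc = Rσ = 8280.3 km
Rhumb: Δφ = +0.7069, Δλ = -1.8117, Δψ = +1.0500, q = Δφ/Δψ = 0.6732 → d_rh = R√(Δφ²+q²Δλ²) = 8989.0 km
Excess = (8989.0 − 8280.3) / 8280.3 = 708.7 / 8280.3 = 8.56% ≈ 8.6%

8.6%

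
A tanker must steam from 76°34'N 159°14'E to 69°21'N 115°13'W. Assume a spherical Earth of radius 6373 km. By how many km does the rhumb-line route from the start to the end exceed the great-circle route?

Great circle: cos σ = sin φ₁ sin φ₂ + cos φ₁ cos φ₂ cos Δλ,  σ = 0.4115 rad → d_gc = 2622.7 km
Rhumb line: Δψ = -0.4363, q = Δφ/Δψ = 0.2887, d_rh = R√(Δφ²+q²Δλ²) = 2862.0 km
Excess = 2862.0 − 2622.7 = 239.3 ≈ 239 km

239 km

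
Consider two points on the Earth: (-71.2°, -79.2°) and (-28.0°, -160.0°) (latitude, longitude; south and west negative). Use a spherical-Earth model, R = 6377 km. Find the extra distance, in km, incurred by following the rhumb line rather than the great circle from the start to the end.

374 km

Great circle: cos σ = sin φ₁ sin φ₂ + cos φ₁ cos φ₂ cos Δλ,  σ = 1.0588 rad → d_gc = 6752.0 km
Rhumb line: Δψ = +1.2891, q = Δφ/Δψ = 0.5849, d_rh = R√(Δφ²+q²Δλ²) = 7126.4 km
Excess = 7126.4 − 6752.0 = 374.4 ≈ 374 km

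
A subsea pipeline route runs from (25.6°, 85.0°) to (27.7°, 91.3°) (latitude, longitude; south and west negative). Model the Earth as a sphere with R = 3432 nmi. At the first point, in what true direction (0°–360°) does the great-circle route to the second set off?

68.2°

θ = atan2( sin Δλ·cos φ₂ ,  cos φ₁ sin φ₂ − sin φ₁ cos φ₂ cos Δλ )
  = atan2(+0.0972, +0.0390) = 68.15°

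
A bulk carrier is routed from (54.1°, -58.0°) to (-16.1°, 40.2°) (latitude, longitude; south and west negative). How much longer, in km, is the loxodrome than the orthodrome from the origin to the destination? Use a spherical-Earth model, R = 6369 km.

294 km

Great circle: cos σ = sin φ₁ sin φ₂ + cos φ₁ cos φ₂ cos Δλ,  σ = 1.8807 rad → d_gc = 11978.33 km
Rhumb line: Δψ = -1.4119, q = Δφ/Δψ = 0.8678, d_rh = R√(Δφ²+q²Δλ²) = 12272.80 km
Excess = 12272.80 − 11978.33 = 294.47 ≈ 294 km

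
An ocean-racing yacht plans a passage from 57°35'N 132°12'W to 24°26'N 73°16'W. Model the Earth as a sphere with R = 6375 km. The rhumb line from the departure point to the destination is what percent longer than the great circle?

Great circle: σ = 0.9260 rad → d_gc = Rσ = 5903.2 km
Rhumb: Δφ = -0.5786, Δλ = +1.0286, Δψ = -0.7955, q = Δφ/Δψ = 0.7273 → d_rh = R√(Δφ²+q²Δλ²) = 6028.9 km
Excess = (6028.9 − 5903.2) / 5903.2 = 125.7 / 5903.2 = 2.13% ≈ 2.1%

2.1%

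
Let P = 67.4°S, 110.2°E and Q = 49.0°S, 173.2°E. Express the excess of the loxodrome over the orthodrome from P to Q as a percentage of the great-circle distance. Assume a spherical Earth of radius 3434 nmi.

3.9%

Great circle: σ = 0.6246 rad → d_gc = Rσ = 2144.8 nmi
Rhumb: Δφ = +0.3211, Δλ = +1.0996, Δψ = +0.6265, q = Δφ/Δψ = 0.5126 → d_rh = R√(Δφ²+q²Δλ²) = 2227.5 nmi
Excess = (2227.5 − 2144.8) / 2144.8 = 82.7 / 2144.8 = 3.86% ≈ 3.9%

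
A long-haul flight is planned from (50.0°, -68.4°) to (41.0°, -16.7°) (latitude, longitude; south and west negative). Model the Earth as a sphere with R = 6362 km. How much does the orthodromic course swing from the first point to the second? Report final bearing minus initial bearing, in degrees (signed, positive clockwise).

At departure: θ₁ = atan2(sin Δλ cos φ₂, cos φ₁ sin φ₂ − sin φ₁ cos φ₂ cos Δλ) = 83.89°
At arrival: θ₂ = atan2(sin Δλ cos φ₁, −cos φ₂ sin φ₁ + sin φ₂ cos φ₁ cos Δλ) = 122.13°
Δθ = θ₂ − θ₁ = +38.2°

+38.2°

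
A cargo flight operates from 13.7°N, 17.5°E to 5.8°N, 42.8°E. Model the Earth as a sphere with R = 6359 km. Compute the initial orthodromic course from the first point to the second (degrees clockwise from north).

105.1°

θ = atan2( sin Δλ·cos φ₂ ,  cos φ₁ sin φ₂ − sin φ₁ cos φ₂ cos Δλ )
  = atan2(+0.4252, -0.1148) = 105.12°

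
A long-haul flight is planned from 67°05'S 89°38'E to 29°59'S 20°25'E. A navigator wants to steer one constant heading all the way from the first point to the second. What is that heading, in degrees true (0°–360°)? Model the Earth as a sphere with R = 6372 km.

Meridional parts: M(φ₁)=-1.5961, M(φ₂)=-0.5490 → ΔM = +1.0471;  Δλ = -1.2081 rad
tan C = Δλ / ΔM = -1.1537 → C = 310.92°

310.9°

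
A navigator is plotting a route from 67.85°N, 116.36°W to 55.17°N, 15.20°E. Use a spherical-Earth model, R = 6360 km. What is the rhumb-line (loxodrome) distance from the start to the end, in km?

6997 km

Δψ = ln[tan(π/4+φ₂/2)/tan(π/4+φ₁/2)] = -0.4716;  Δφ = -0.2213 rad,  Δλ = +2.2962 rad
q = Δφ/Δψ = 0.4693
d = R·√(Δφ² + q²Δλ²) = 6360·1.10011 = 6997 km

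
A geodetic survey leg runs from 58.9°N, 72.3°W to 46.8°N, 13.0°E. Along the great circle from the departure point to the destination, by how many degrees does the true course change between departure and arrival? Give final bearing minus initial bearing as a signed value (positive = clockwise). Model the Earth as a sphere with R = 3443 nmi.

+72.9°

Initial bearing θ₁ = atan2(sin Δλ cos φ₂, cos φ₁ sin φ₂ − sin φ₁ cos φ₂ cos Δλ) = 64.29°
Final bearing θ₂ = (initial bearing from the destination back to the start) + 180° = 137.17°
Δθ = θ₂ − θ₁ = +72.9°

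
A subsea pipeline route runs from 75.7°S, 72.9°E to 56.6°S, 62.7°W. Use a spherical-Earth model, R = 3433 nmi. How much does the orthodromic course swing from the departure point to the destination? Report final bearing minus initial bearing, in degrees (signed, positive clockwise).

At departure: θ₁ = atan2(sin Δλ cos φ₂, cos φ₁ sin φ₂ − sin φ₁ cos φ₂ cos Δλ) = 213.26°
At arrival: θ₂ = atan2(sin Δλ cos φ₁, −cos φ₂ sin φ₁ + sin φ₂ cos φ₁ cos Δλ) = 345.76°
Δθ = θ₂ − θ₁ = +132.5°

+132.5°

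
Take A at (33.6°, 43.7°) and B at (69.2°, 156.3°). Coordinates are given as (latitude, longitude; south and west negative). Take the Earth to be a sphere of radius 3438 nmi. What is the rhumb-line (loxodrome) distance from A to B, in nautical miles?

4461 nmi

Rhumb course C = atan2(Δλ, Δψ) with Δψ = ln[tan(π/4+φ₂/2)/tan(π/4+φ₁/2)] = +1.0721, Δλ = +1.9652 → C = 61.39°
d = R·|Δφ| / |cos C| = 3438·0.62134 / 0.47890 = 4461 nmi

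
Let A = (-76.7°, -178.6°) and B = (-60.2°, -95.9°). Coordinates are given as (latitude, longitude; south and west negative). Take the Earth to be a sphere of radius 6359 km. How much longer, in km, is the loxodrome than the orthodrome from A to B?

Great circle: cos σ = sin φ₁ sin φ₂ + cos φ₁ cos φ₂ cos Δλ,  σ = 0.5374 rad → d_gc = 3417.6 km
Rhumb line: Δψ = +0.8251, q = Δφ/Δψ = 0.3490, d_rh = R√(Δφ²+q²Δλ²) = 3689.8 km
Excess = 3689.8 − 3417.6 = 272.2 ≈ 272 km

272 km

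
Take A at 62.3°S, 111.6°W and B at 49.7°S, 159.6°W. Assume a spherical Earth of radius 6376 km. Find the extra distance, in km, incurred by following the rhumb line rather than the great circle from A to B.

67 km

Great circle: cos σ = sin φ₁ sin φ₂ + cos φ₁ cos φ₂ cos Δλ,  σ = 0.5024 rad → d_gc = 3203.2 km
Rhumb line: Δψ = +0.3976, q = Δφ/Δψ = 0.5531, d_rh = R√(Δφ²+q²Δλ²) = 3270.0 km
Excess = 3270.0 − 3203.2 = 66.8 ≈ 67 km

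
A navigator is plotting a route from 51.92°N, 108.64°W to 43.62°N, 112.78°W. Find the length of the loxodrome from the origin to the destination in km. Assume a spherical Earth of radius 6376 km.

Rhumb course C = atan2(Δλ, Δψ) with Δψ = ln[tan(π/4+φ₂/2)/tan(π/4+φ₁/2)] = -0.2162, Δλ = -0.0723 → C = 198.48°
d = R·|Δφ| / |cos C| = 6376·0.14486 / 0.94843 = 974 km

974 km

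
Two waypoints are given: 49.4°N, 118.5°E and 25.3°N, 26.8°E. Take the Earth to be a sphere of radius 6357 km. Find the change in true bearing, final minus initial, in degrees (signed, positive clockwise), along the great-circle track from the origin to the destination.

-65.2°

Initial bearing θ₁ = atan2(sin Δλ cos φ₂, cos φ₁ sin φ₂ − sin φ₁ cos φ₂ cos Δλ) = 288.28°
Final bearing θ₂ = (initial bearing from the destination back to the start) + 180° = 223.12°
Δθ = θ₂ − θ₁ = -65.2°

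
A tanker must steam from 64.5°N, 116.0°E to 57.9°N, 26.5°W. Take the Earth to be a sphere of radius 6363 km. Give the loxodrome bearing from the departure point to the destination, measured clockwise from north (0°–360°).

Δψ = ln[tan(π/4+φ₂/2)/tan(π/4+φ₁/2)] = -0.2401
Δλ = -2.4871 rad (taken the short way round)
course = atan2(Δλ, Δψ) = 264.49°

264.5°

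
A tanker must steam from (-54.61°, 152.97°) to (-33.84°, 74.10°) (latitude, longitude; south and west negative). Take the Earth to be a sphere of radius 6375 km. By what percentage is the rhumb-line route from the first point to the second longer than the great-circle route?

4.4%

Great circle: σ = 0.9922 rad → d_gc = Rσ = 6325.4 km
Rhumb: Δφ = +0.3625, Δλ = -1.3765, Δψ = +0.5141, q = Δφ/Δψ = 0.7051 → d_rh = R√(Δφ²+q²Δλ²) = 6604.9 km
Excess = (6604.9 − 6325.4) / 6325.4 = 279.5 / 6325.4 = 4.42% ≈ 4.4%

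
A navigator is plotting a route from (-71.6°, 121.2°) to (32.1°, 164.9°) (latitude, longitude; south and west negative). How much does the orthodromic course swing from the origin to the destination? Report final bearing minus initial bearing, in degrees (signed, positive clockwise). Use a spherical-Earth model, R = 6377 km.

-24.7°

Initial bearing θ₁ = atan2(sin Δλ cos φ₂, cos φ₁ sin φ₂ − sin φ₁ cos φ₂ cos Δλ) = 38.01°
Final bearing θ₂ = (initial bearing from the destination back to the start) + 180° = 13.26°
Δθ = θ₂ − θ₁ = -24.7°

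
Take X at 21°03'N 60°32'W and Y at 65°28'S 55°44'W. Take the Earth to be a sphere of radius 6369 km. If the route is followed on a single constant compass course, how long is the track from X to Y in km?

Rhumb course C = atan2(Δλ, Δψ) with Δψ = ln[tan(π/4+φ₂/2)/tan(π/4+φ₁/2)] = -1.9018, Δλ = +0.0838 → C = 177.48°
d = R·|Δφ| / |cos C| = 6369·1.51000 / 0.99903 = 9627 km

9627 km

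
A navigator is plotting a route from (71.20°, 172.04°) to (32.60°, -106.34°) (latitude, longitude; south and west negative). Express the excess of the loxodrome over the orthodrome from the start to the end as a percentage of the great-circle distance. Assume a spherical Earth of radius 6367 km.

Great circle: σ = 0.9889 rad → d_gc = Rσ = 6296.4 km
Rhumb: Δφ = -0.6737, Δλ = +1.4245, Δψ = -1.1961, q = Δφ/Δψ = 0.5633 → d_rh = R√(Δφ²+q²Δλ²) = 6670.8 km
Excess = (6670.8 − 6296.4) / 6296.4 = 374.4 / 6296.4 = 5.946% ≈ 5.9%

5.9%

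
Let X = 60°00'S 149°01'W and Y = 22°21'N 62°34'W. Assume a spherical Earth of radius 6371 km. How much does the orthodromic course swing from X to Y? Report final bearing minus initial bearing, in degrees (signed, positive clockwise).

-43.9°

Initial bearing θ₁ = atan2(sin Δλ cos φ₂, cos φ₁ sin φ₂ − sin φ₁ cos φ₂ cos Δλ) = 75.44°
Final bearing θ₂ = (initial bearing from the destination back to the start) + 180° = 31.55°
Δθ = θ₂ − θ₁ = -43.9°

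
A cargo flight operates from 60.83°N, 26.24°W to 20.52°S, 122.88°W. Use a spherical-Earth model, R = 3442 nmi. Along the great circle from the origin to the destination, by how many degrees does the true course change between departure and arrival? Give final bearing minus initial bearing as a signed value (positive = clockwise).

-54.1°

Initial bearing θ₁ = atan2(sin Δλ cos φ₂, cos φ₁ sin φ₂ − sin φ₁ cos φ₂ cos Δλ) = 265.31°
Final bearing θ₂ = (initial bearing from the destination back to the start) + 180° = 211.24°
Δθ = θ₂ − θ₁ = -54.1°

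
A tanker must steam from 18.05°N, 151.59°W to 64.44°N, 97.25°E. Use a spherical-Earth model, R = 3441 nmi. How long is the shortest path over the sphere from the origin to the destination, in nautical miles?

cos σ = sin φ₁ sin φ₂ + cos φ₁ cos φ₂ cos Δλ
      = sin(18.05°)sin(64.44°) + cos(18.05°)cos(64.44°)cos(-111.16°) = 0.1314
σ = 82.447° → d = Rσ = 3441·1.43897 = 4951 nmi

4951 nmi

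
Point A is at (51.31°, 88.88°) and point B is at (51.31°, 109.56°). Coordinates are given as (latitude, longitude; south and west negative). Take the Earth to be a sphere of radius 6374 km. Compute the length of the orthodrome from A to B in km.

1433 km

cos σ = sin φ₁ sin φ₂ + cos φ₁ cos φ₂ cos Δλ
      = sin(51.31°)sin(51.31°) + cos(51.31°)cos(51.31°)cos(20.68°) = 0.9748
σ = 12.884° → d = Rσ = 6374·0.22487 = 1433 km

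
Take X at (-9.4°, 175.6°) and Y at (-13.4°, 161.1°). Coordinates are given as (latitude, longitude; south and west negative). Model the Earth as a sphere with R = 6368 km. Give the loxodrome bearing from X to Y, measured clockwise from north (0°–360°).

254.3°

Δψ = ln[tan(π/4+φ₂/2)/tan(π/4+φ₁/2)] = -0.0712
Δλ = -0.2531 rad (taken the short way round)
course = atan2(Δλ, Δψ) = 254.28°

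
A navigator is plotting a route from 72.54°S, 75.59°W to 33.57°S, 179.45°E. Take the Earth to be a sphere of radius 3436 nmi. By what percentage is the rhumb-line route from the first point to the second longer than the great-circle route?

Great circle: σ = 1.0895 rad → d_gc = Rσ = 3743.5 nmi
Rhumb: Δφ = +0.6802, Δλ = -1.8319, Δψ = +1.2511, q = Δφ/Δψ = 0.5437 → d_rh = R√(Δφ²+q²Δλ²) = 4143.9 nmi
Excess = (4143.9 − 3743.5) / 3743.5 = 400.4 / 3743.5 = 10.70% ≈ 10.7%

10.7%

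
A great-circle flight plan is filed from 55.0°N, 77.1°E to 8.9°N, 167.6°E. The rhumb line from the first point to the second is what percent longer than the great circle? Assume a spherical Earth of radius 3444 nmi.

4.0%

Great circle: σ = 1.4487 rad → d_gc = Rσ = 4989.3 nmi
Rhumb: Δφ = -0.8046, Δλ = +1.5795, Δψ = -0.9983, q = Δφ/Δψ = 0.8060 → d_rh = R√(Δφ²+q²Δλ²) = 5186.7 nmi
Excess = (5186.7 − 4989.3) / 4989.3 = 197.4 / 4989.3 = 3.96% ≈ 4.0%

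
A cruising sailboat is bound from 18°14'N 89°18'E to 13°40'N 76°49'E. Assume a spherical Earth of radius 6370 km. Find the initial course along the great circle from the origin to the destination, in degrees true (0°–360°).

N = sin Δλ·cos φ₂ = -0.2100;  D = cos φ₁ sin φ₂ − sin φ₁ cos φ₂ cos Δλ = -0.0724
initial course = atan2(N, D) = 250.97°

251.0°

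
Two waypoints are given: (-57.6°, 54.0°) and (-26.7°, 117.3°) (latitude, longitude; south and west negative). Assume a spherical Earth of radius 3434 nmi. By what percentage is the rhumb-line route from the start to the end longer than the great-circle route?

Great circle: σ = 0.9342 rad → d_gc = Rσ = 3208.1 nmi
Rhumb: Δφ = +0.5393, Δλ = +1.1048, Δψ = +0.7522, q = Δφ/Δψ = 0.7170 → d_rh = R√(Δφ²+q²Δλ²) = 3290.7 nmi
Excess = (3290.7 − 3208.1) / 3208.1 = 82.6 / 3208.1 = 2.57% ≈ 2.6%

2.6%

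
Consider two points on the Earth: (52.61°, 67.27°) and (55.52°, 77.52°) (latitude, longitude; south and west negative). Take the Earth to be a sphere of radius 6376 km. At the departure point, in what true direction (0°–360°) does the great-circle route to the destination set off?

N = sin Δλ·cos φ₂ = +0.1007;  D = cos φ₁ sin φ₂ − sin φ₁ cos φ₂ cos Δλ = +0.0579
initial course = atan2(N, D) = 60.09°

60.1°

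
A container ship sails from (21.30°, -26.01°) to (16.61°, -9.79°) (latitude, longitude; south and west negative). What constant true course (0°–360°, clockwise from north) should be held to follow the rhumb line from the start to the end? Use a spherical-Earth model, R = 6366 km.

Meridional parts: M(φ₁)=+0.3806, M(φ₂)=+0.2940 → ΔM = -0.0866;  Δλ = +0.2831 rad
tan C = Δλ / ΔM = -3.2698 → C = 107.01°

107.0°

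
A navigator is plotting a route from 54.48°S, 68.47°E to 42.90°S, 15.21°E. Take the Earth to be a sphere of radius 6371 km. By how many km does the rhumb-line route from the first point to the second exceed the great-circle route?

Great circle: cos σ = sin φ₁ sin φ₂ + cos φ₁ cos φ₂ cos Δλ,  σ = 0.6290 rad → d_gc = 4007.2 km
Rhumb line: Δψ = +0.3081, q = Δφ/Δψ = 0.6561, d_rh = R√(Δφ²+q²Δλ²) = 4093.3 km
Excess = 4093.3 − 4007.2 = 86.1 ≈ 86 km

86 km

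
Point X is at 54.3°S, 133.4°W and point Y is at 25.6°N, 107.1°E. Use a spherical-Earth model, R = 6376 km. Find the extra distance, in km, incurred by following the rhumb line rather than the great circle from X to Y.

435 km

Great circle: cos σ = sin φ₁ sin φ₂ + cos φ₁ cos φ₂ cos Δλ,  σ = 2.2269 rad → d_gc = 14198.7 km
Rhumb line: Δψ = +1.5956, q = Δφ/Δψ = 0.8740, d_rh = R√(Δφ²+q²Δλ²) = 14633.5 km
Excess = 14633.5 − 14198.7 = 434.8 ≈ 435 km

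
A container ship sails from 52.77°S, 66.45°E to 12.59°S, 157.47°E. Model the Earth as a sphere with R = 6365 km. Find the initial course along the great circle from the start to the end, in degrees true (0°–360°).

θ = atan2( sin Δλ·cos φ₂ ,  cos φ₁ sin φ₂ − sin φ₁ cos φ₂ cos Δλ )
  = atan2(+0.9758, -0.1457) = 98.49°

98.5°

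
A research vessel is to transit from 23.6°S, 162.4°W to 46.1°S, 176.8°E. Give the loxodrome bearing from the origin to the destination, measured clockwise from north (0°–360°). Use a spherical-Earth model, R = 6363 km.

216.8°

Meridional parts: M(φ₁)=-0.4241, M(φ₂)=-0.9088 → ΔM = -0.4847;  Δλ = -0.3630 rad
tan C = Δλ / ΔM = +0.7489 → C = 216.83°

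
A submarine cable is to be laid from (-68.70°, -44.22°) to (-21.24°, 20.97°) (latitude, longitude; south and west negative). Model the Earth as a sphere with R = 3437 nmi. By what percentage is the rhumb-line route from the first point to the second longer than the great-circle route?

3.1%

Great circle: σ = 1.0706 rad → d_gc = Rσ = 3679.6 nmi
Rhumb: Δφ = +0.8283, Δλ = +1.1378, Δψ = +1.2916, q = Δφ/Δψ = 0.6413 → d_rh = R√(Δφ²+q²Δλ²) = 3794.1 nmi
Excess = (3794.1 − 3679.6) / 3679.6 = 114.5 / 3679.6 = 3.11% ≈ 3.1%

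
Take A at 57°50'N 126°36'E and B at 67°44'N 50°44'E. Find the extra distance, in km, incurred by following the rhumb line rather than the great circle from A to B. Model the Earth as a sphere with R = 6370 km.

Great circle: cos σ = sin φ₁ sin φ₂ + cos φ₁ cos φ₂ cos Δλ,  σ = 0.5869 rad → d_gc = 3738.8 km
Rhumb line: Δψ = +0.3819, q = Δφ/Δψ = 0.4524, d_rh = R√(Δφ²+q²Δλ²) = 3971.7 km
Excess = 3971.7 − 3738.8 = 232.9 ≈ 233 km

233 km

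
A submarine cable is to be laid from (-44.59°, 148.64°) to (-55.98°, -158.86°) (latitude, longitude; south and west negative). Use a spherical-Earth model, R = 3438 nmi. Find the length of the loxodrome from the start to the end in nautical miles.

2113 nmi

Rhumb course C = atan2(Δλ, Δψ) with Δψ = ln[tan(π/4+φ₂/2)/tan(π/4+φ₁/2)] = -0.3131, Δλ = +0.9163 → C = 108.87°
d = R·|Δφ| / |cos C| = 3438·0.19879 / 0.32338 = 2113 nmi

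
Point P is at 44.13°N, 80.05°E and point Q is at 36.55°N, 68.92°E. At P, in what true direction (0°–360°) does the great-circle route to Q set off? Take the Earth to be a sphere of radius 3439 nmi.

231.9°

N = sin Δλ·cos φ₂ = -0.1551;  D = cos φ₁ sin φ₂ − sin φ₁ cos φ₂ cos Δλ = -0.1214
initial course = atan2(N, D) = 231.95°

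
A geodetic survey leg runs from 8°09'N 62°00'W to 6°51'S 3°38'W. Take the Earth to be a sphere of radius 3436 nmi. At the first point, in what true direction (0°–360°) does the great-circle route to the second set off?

102.8°

θ = atan2( sin Δλ·cos φ₂ ,  cos φ₁ sin φ₂ − sin φ₁ cos φ₂ cos Δλ )
  = atan2(+0.8453, -0.1919) = 102.79°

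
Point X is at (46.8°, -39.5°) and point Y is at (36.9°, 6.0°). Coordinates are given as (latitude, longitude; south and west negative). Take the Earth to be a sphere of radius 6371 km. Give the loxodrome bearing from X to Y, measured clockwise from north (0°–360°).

Meridional parts: M(φ₁)=+0.9265, M(φ₂)=+0.6938 → ΔM = -0.2327;  Δλ = +0.7941 rad
tan C = Δλ / ΔM = -3.4124 → C = 106.33°

106.3°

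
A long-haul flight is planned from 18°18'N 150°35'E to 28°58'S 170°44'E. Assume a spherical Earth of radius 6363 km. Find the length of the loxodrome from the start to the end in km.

Rhumb course C = atan2(Δλ, Δψ) with Δψ = ln[tan(π/4+φ₂/2)/tan(π/4+φ₁/2)] = -0.8536, Δλ = +0.3517 → C = 157.61°
d = R·|Δφ| / |cos C| = 6363·0.82496 / 0.92459 = 5677 km

5677 km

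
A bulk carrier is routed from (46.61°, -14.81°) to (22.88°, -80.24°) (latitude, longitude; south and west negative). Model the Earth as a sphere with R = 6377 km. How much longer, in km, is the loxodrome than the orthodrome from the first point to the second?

Great circle: cos σ = sin φ₁ sin φ₂ + cos φ₁ cos φ₂ cos Δλ,  σ = 0.9936 rad → d_gc = 6335.9 km
Rhumb line: Δψ = -0.5113, q = Δφ/Δψ = 0.8100, d_rh = R√(Δφ²+q²Δλ²) = 6463.2 km
Excess = 6463.2 − 6335.9 = 127.3 ≈ 127 km

127 km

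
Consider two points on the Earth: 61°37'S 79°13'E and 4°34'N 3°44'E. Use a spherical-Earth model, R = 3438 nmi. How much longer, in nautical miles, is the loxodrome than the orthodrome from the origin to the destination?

Great circle: cos σ = sin φ₁ sin φ₂ + cos φ₁ cos φ₂ cos Δλ,  σ = 1.5220 rad → d_gc = 5232.8 nmi
Rhumb line: Δψ = +1.4546, q = Δφ/Δψ = 0.7941, d_rh = R√(Δφ²+q²Δλ²) = 5358.0 nmi
Excess = 5358.0 − 5232.8 = 125.2 ≈ 125 nmi

125 nmi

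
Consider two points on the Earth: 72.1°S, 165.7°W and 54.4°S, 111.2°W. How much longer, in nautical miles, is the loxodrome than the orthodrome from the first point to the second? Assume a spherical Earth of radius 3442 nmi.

53 nmi

Great circle: cos σ = sin φ₁ sin φ₂ + cos φ₁ cos φ₂ cos Δλ,  σ = 0.4999 rad → d_gc = 1720.6 nmi
Rhumb line: Δψ = +0.7123, q = Δφ/Δψ = 0.4337, d_rh = R√(Δφ²+q²Δλ²) = 1774.0 nmi
Excess = 1774.0 − 1720.6 = 53.4 ≈ 53 nmi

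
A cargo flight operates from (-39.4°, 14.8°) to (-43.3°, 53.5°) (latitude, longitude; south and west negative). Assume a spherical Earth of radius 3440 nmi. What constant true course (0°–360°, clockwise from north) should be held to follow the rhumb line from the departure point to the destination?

97.6°

Meridional parts: M(φ₁)=-0.7493, M(φ₂)=-0.8400 → ΔM = -0.0907;  Δλ = +0.6754 rad
tan C = Δλ / ΔM = -7.4455 → C = 97.65°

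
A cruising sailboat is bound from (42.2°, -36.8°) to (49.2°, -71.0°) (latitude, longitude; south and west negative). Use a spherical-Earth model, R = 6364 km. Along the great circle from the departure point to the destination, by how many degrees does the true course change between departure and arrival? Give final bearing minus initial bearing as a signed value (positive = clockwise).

-24.9°

Initial bearing θ₁ = atan2(sin Δλ cos φ₂, cos φ₁ sin φ₂ − sin φ₁ cos φ₂ cos Δλ) = 298.30°
Final bearing θ₂ = (initial bearing from the destination back to the start) + 180° = 273.42°
Δθ = θ₂ − θ₁ = -24.9°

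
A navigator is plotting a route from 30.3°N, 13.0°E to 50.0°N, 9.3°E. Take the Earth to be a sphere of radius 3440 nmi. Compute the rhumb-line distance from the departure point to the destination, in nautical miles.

1195 nmi

Rhumb course C = atan2(Δλ, Δψ) with Δψ = ln[tan(π/4+φ₂/2)/tan(π/4+φ₁/2)] = +0.4553, Δλ = -0.0646 → C = 351.93°
d = R·|Δφ| / |cos C| = 3440·0.34383 / 0.99009 = 1195 nmi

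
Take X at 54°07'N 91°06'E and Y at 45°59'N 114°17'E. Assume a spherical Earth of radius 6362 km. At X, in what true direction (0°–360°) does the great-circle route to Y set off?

109.3°

θ = atan2( sin Δλ·cos φ₂ ,  cos φ₁ sin φ₂ − sin φ₁ cos φ₂ cos Δλ )
  = atan2(+0.2736, -0.0960) = 109.34°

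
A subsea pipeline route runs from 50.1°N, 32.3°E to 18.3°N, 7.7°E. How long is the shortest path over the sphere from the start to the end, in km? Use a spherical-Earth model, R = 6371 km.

Haversine: a = sin²(Δφ/2)+cos φ₁ cos φ₂ sin²(Δλ/2) = 0.10269;  σ = 2·atan2(√a,√(1−a))
σ = 37.381° → d = Rσ = 6371·0.65242 = 4157 km

4157 km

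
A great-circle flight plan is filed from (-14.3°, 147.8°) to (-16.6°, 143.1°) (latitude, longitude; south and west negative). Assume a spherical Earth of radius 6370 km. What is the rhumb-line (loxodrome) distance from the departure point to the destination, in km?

Δψ = ln[tan(π/4+φ₂/2)/tan(π/4+φ₁/2)] = -0.0417;  Δφ = -0.0401 rad,  Δλ = -0.0820 rad
q = Δφ/Δψ = 0.9638
d = R·√(Δφ² + q²Δλ²) = 6370·0.08867 = 565 km

565 km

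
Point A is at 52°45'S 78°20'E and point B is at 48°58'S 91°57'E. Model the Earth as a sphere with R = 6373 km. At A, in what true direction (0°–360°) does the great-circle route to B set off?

N = sin Δλ·cos φ₂ = +0.1546;  D = cos φ₁ sin φ₂ − sin φ₁ cos φ₂ cos Δλ = +0.0513
initial course = atan2(N, D) = 71.64°

71.6°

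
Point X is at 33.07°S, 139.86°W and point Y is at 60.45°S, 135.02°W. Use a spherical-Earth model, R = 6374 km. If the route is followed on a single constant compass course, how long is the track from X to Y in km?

3067 km

Rhumb course C = atan2(Δλ, Δψ) with Δψ = ln[tan(π/4+φ₂/2)/tan(π/4+φ₁/2)] = -0.7206, Δλ = +0.0845 → C = 173.31°
d = R·|Δφ| / |cos C| = 6374·0.47787 / 0.99320 = 3067 km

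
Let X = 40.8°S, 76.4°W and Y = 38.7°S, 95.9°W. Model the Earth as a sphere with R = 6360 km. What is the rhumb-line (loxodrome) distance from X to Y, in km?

Δψ = ln[tan(π/4+φ₂/2)/tan(π/4+φ₁/2)] = +0.0477;  Δφ = +0.0367 rad,  Δλ = -0.3403 rad
q = Δφ/Δψ = 0.7687
d = R·√(Δφ² + q²Δλ²) = 6360·0.26419 = 1680 km

1680 km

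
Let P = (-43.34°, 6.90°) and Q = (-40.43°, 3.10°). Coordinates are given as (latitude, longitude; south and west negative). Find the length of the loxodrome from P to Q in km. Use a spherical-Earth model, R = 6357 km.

Δψ = ln[tan(π/4+φ₂/2)/tan(π/4+φ₁/2)] = +0.0682;  Δφ = +0.0508 rad,  Δλ = -0.0663 rad
q = Δφ/Δψ = 0.7443
d = R·√(Δφ² + q²Δλ²) = 6357·0.07082 = 450 km

450 km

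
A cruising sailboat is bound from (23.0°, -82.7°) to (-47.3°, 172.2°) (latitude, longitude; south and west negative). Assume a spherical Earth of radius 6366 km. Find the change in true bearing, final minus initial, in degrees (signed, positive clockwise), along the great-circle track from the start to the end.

At departure: θ₁ = atan2(sin Δλ cos φ₂, cos φ₁ sin φ₂ − sin φ₁ cos φ₂ cos Δλ) = 227.15°
At arrival: θ₂ = atan2(sin Δλ cos φ₁, −cos φ₂ sin φ₁ + sin φ₂ cos φ₁ cos Δλ) = 264.30°
Δθ = θ₂ − θ₁ = +37.2°

+37.2°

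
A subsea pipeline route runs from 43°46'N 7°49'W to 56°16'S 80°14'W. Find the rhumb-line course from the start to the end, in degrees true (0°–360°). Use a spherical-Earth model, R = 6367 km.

211.7°

Meridional parts: M(φ₁)=+0.8513, M(φ₂)=-1.1934 → ΔM = -2.0447;  Δλ = -1.2639 rad
tan C = Δλ / ΔM = +0.6182 → C = 211.72°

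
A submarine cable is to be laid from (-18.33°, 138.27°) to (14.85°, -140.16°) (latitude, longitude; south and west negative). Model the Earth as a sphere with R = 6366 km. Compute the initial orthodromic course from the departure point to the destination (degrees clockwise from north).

73.2°

θ = atan2( sin Δλ·cos φ₂ ,  cos φ₁ sin φ₂ − sin φ₁ cos φ₂ cos Δλ )
  = atan2(+0.9562, +0.2879) = 73.25°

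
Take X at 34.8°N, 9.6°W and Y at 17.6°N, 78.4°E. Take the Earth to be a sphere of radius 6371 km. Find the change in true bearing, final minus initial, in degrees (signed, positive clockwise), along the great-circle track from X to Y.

Initial bearing θ₁ = atan2(sin Δλ cos φ₂, cos φ₁ sin φ₂ − sin φ₁ cos φ₂ cos Δλ) = 76.47°
Final bearing θ₂ = (initial bearing from the destination back to the start) + 180° = 123.12°
Δθ = θ₂ − θ₁ = +46.7°

+46.7°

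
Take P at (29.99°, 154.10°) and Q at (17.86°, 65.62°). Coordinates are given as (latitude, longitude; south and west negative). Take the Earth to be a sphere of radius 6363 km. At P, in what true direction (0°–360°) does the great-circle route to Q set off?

284.9°

N = sin Δλ·cos φ₂ = -0.9515;  D = cos φ₁ sin φ₂ − sin φ₁ cos φ₂ cos Δλ = +0.2530
initial course = atan2(N, D) = 284.89°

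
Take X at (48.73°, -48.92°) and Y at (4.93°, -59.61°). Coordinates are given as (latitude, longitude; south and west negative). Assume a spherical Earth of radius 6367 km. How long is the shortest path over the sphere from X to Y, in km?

cos σ = sin φ₁ sin φ₂ + cos φ₁ cos φ₂ cos Δλ
      = sin(48.73°)sin(4.93°) + cos(48.73°)cos(4.93°)cos(-10.69°) = 0.7104
σ = 44.736° → d = Rσ = 6367·0.78079 = 4971 km

4971 km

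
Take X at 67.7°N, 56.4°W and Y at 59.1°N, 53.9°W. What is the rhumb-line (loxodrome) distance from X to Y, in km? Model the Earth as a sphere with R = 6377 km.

Rhumb course C = atan2(Δλ, Δψ) with Δψ = ln[tan(π/4+φ₂/2)/tan(π/4+φ₁/2)] = -0.3381, Δλ = +0.0436 → C = 172.65°
d = R·|Δφ| / |cos C| = 6377·0.15010 / 0.99177 = 965 km

965 km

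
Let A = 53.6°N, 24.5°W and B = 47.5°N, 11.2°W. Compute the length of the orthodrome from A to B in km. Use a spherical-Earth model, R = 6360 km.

1154 km

cos σ = sin φ₁ sin φ₂ + cos φ₁ cos φ₂ cos Δλ
      = sin(53.60°)sin(47.50°) + cos(53.60°)cos(47.50°)cos(13.30°) = 0.9836
σ = 10.396° → d = Rσ = 6360·0.18144 = 1154 km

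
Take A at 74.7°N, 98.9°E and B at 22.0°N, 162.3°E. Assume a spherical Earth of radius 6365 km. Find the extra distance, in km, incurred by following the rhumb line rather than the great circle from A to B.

Great circle: cos σ = sin φ₁ sin φ₂ + cos φ₁ cos φ₂ cos Δλ,  σ = 1.0805 rad → d_gc = 6877.5 km
Rhumb line: Δψ = -1.6138, q = Δφ/Δψ = 0.5700, d_rh = R√(Δφ²+q²Δλ²) = 7098.5 km
Excess = 7098.5 − 6877.5 = 221.0 ≈ 221 km

221 km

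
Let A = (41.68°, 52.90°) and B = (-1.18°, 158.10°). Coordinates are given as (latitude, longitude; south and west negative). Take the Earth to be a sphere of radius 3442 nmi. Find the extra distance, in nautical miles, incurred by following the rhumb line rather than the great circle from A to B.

167 nmi

Great circle: cos σ = sin φ₁ sin φ₂ + cos φ₁ cos φ₂ cos Δλ,  σ = 1.7818 rad → d_gc = 6133.07 nmi
Rhumb line: Δψ = -0.8223, q = Δφ/Δψ = 0.9097, d_rh = R√(Δφ²+q²Δλ²) = 6299.59 nmi
Excess = 6299.59 − 6133.07 = 166.52 ≈ 167 nmi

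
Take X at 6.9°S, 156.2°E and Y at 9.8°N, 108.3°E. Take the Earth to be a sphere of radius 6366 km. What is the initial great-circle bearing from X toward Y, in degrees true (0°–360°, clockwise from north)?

N = sin Δλ·cos φ₂ = -0.7311;  D = cos φ₁ sin φ₂ − sin φ₁ cos φ₂ cos Δλ = +0.2483
initial course = atan2(N, D) = 288.76°

288.8°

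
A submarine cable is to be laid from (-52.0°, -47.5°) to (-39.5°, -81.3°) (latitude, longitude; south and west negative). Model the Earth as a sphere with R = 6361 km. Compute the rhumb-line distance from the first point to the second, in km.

2949 km

Δψ = ln[tan(π/4+φ₂/2)/tan(π/4+φ₁/2)] = +0.3146;  Δφ = +0.2182 rad,  Δλ = -0.5899 rad
q = Δφ/Δψ = 0.6935
d = R·√(Δφ² + q²Δλ²) = 6361·0.46363 = 2949 km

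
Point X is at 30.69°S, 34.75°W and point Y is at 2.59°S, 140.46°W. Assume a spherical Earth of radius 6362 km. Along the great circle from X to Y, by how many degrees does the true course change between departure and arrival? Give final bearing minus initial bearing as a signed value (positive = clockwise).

+42.6°

Initial bearing θ₁ = atan2(sin Δλ cos φ₂, cos φ₁ sin φ₂ − sin φ₁ cos φ₂ cos Δλ) = 259.58°
Final bearing θ₂ = (initial bearing from the destination back to the start) + 180° = 302.15°
Δθ = θ₂ − θ₁ = +42.6°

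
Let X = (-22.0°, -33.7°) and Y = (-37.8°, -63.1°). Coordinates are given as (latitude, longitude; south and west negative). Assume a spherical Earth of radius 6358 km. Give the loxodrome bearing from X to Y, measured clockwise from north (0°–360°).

238.1°

Δψ = ln[tan(π/4+φ₂/2)/tan(π/4+φ₁/2)] = -0.3198
Δλ = -0.5131 rad (taken the short way round)
course = atan2(Δλ, Δψ) = 238.07°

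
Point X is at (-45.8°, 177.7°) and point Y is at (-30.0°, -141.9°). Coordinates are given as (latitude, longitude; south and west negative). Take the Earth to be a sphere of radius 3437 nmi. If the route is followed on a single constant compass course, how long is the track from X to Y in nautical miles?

2122 nmi

Δψ = ln[tan(π/4+φ₂/2)/tan(π/4+φ₁/2)] = +0.3520;  Δφ = +0.2758 rad,  Δλ = +0.7051 rad
q = Δφ/Δψ = 0.7835
d = R·√(Δφ² + q²Δλ²) = 3437·0.61747 = 2122 nmi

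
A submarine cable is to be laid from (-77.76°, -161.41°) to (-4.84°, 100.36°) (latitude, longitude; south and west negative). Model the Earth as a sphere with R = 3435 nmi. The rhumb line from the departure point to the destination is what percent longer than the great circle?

Great circle: σ = 1.5186 rad → d_gc = Rσ = 5216.2 nmi
Rhumb: Δφ = +1.2727, Δλ = -1.7144, Δψ = +2.1483, q = Δφ/Δψ = 0.5924 → d_rh = R√(Δφ²+q²Δλ²) = 5593.2 nmi
Excess = (5593.2 − 5216.2) / 5216.2 = 377.0 / 5216.2 = 7.23% ≈ 7.2%

7.2%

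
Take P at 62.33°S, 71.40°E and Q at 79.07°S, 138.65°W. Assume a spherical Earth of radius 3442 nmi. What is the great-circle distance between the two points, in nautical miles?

2253 nmi

cos σ = sin φ₁ sin φ₂ + cos φ₁ cos φ₂ cos Δλ
      = sin(-62.33°)sin(-79.07°) + cos(-62.33°)cos(-79.07°)cos(149.95°) = 0.7934
σ = 37.500° → d = Rσ = 3442·0.65449 = 2253 nmi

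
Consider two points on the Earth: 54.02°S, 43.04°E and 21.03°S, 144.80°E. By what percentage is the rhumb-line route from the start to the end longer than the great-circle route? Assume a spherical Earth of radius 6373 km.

6.5%

Great circle: σ = 1.3912 rad → d_gc = Rσ = 8866.1 km
Rhumb: Δφ = +0.5758, Δλ = +1.7760, Δψ = +0.7492, q = Δφ/Δψ = 0.7685 → d_rh = R√(Δφ²+q²Δλ²) = 9441.1 km
Excess = (9441.1 − 8866.1) / 8866.1 = 575.0 / 8866.1 = 6.49% ≈ 6.5%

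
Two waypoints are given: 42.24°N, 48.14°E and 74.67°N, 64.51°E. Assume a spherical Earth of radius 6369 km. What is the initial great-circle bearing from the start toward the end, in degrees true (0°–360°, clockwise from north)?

N = sin Δλ·cos φ₂ = +0.0745;  D = cos φ₁ sin φ₂ − sin φ₁ cos φ₂ cos Δλ = +0.5435
initial course = atan2(N, D) = 7.81°

7.8°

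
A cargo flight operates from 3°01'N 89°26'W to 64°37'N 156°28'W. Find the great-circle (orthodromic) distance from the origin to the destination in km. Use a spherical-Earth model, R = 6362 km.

8618 km

Haversine: a = sin²(Δφ/2)+cos φ₁ cos φ₂ sin²(Δλ/2) = 0.39271;  σ = 2·atan2(√a,√(1−a))
σ = 77.609° → d = Rσ = 6362·1.35453 = 8618 km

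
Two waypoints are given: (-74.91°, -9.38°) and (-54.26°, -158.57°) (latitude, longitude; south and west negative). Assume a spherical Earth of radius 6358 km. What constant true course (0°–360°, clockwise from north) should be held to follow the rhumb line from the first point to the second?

288.9°

Meridional parts: M(φ₁)=-2.0215, M(φ₂)=-1.1319 → ΔM = +0.8896;  Δλ = -2.6039 rad
tan C = Δλ / ΔM = -2.9269 → C = 288.86°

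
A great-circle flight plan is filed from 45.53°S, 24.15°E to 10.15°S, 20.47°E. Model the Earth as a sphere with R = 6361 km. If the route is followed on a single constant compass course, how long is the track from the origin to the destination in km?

Rhumb course C = atan2(Δλ, Δψ) with Δψ = ln[tan(π/4+φ₂/2)/tan(π/4+φ₁/2)] = +0.7164, Δλ = -0.0642 → C = 354.88°
d = R·|Δφ| / |cos C| = 6361·0.61750 / 0.99601 = 3944 km

3944 km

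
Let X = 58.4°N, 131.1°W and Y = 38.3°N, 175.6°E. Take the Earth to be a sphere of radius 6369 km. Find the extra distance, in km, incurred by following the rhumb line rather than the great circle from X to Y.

94 km

Great circle: cos σ = sin φ₁ sin φ₂ + cos φ₁ cos φ₂ cos Δλ,  σ = 0.6862 rad → d_gc = 4370.7 km
Rhumb line: Δψ = -0.5378, q = Δφ/Δψ = 0.6524, d_rh = R√(Δφ²+q²Δλ²) = 4464.4 km
Excess = 4464.4 − 4370.7 = 93.7 ≈ 94 km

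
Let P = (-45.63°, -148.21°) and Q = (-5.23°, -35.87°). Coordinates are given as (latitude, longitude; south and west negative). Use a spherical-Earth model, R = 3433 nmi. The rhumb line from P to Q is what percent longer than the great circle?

Great circle: σ = 1.7717 rad → d_gc = Rσ = 6082.2 nmi
Rhumb: Δφ = +0.7051, Δλ = +1.9607, Δψ = +0.8056, q = Δφ/Δψ = 0.8753 → d_rh = R√(Δφ²+q²Δλ²) = 6369.4 nmi
Excess = (6369.4 − 6082.2) / 6082.2 = 287.2 / 6082.2 = 4.72% ≈ 4.7%

4.7%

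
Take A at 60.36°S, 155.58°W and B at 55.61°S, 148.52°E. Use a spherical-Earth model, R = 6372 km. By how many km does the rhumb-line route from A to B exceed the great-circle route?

Great circle: cos σ = sin φ₁ sin φ₂ + cos φ₁ cos φ₂ cos Δλ,  σ = 0.5078 rad → d_gc = 3235.4 km
Rhumb line: Δψ = +0.1567, q = Δφ/Δψ = 0.5292, d_rh = R√(Δφ²+q²Δλ²) = 3332.1 km
Excess = 3332.1 − 3235.4 = 96.7 ≈ 97 km

97 km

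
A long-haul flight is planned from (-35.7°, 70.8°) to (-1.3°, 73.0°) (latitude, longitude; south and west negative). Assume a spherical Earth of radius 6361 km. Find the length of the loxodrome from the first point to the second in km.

3826 km

Δψ = ln[tan(π/4+φ₂/2)/tan(π/4+φ₁/2)] = +0.6451;  Δφ = +0.6004 rad,  Δλ = +0.0384 rad
q = Δφ/Δψ = 0.9307
d = R·√(Δφ² + q²Δλ²) = 6361·0.60146 = 3826 km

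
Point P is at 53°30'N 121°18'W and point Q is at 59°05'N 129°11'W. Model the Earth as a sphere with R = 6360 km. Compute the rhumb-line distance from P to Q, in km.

Rhumb course C = atan2(Δλ, Δψ) with Δψ = ln[tan(π/4+φ₂/2)/tan(π/4+φ₁/2)] = +0.1760, Δλ = -0.1376 → C = 321.98°
d = R·|Δφ| / |cos C| = 6360·0.09745 / 0.78779 = 787 km

787 km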